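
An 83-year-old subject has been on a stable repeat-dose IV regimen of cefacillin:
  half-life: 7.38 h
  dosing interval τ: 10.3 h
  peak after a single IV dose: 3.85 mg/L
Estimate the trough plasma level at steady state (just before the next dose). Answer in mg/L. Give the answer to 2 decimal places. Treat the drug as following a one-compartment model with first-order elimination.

2.36 mg/L

k = ln2 / t½ = 0.693147 / 7.38 = 0.09392 h⁻¹
e^(−kτ) = e^(−0.09392 × 10.3) = 0.3801
Accumulation ratio R = 1 / (1 − e^(−kτ)) = 1 / (1 − 0.3801) = 1.613
Steady-state trough = C₀ × R × e^(−kτ) = 3.85 × 1.613 × 0.3801 = 2.360 mg/L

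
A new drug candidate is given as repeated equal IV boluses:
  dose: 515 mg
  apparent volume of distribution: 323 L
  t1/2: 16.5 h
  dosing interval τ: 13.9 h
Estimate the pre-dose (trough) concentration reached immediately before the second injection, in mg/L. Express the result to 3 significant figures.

C₀ per dose = Dose / Vd = 515 / 323 = 1.594 mg/L
k = ln2 / t½ = 0.693147 / 16.5 = 0.04201 h⁻¹
Fraction remaining after one interval: r = e^(−kτ) = e^(−0.04201 × 13.9) = 0.5577
Before dose 2, 1 dose has been given (aged 1τ).
C_trough = C₀ × r = 1.594 × 0.5577 = 0.8890 mg/L

0.889 mg/L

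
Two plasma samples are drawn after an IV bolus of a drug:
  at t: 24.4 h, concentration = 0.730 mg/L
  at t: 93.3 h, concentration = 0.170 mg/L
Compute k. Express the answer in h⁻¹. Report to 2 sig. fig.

0.021 h⁻¹

k = ln(C₁/C₂) / (t₂ − t₁) = ln(0.730/0.170) / (93.3 − 24.4)
  = 1.457 / 68.90 = 0.02115 h⁻¹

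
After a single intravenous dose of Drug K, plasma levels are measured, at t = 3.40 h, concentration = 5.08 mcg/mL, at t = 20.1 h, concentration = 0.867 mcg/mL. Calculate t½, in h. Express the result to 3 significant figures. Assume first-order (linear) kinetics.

k = ln(C₁/C₂) / (t₂ − t₁) = ln(5.08/0.867) / (20.1 − 3.40)
  = 1.768 / 16.70 = 0.1059 h⁻¹
t½ = ln2 / k = 0.693147 / 0.1059 = 6.545 h

6.55 h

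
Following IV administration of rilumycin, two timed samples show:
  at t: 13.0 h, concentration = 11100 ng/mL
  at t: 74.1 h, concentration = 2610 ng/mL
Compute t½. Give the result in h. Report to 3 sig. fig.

29.3 h

k = ln(C₁/C₂) / (t₂ − t₁) = ln(11100/2610) / (74.1 − 13.0)
  = 1.448 / 61.10 = 0.02370 h⁻¹
t½ = ln2 / k = 0.693147 / 0.02370 = 29.25 h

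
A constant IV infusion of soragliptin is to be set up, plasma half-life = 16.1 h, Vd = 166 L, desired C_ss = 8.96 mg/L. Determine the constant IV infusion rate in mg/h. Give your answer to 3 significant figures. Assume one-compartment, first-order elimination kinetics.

k = ln2 / t½ = 0.693147 / 16.1 = 0.04305 h⁻¹
CL = k × Vd = 0.04305 × 166 = 7.146 L/h
At steady state, infusion rate R₀ = Css × CL = 8.96 × 7.146 = 64.03 mg/h

64.0 mg/h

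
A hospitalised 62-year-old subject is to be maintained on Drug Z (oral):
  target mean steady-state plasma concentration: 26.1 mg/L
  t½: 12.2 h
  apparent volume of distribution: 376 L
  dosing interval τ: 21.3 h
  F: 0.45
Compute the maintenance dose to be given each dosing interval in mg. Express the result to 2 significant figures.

k = ln2 / t½ = 0.693147 / 12.2 = 0.05682 h⁻¹
CL = k × Vd = 0.05682 × 376 = 21.36 L/h
At steady state, F × (Dose/τ) = Css × CL.
Dose = Css × CL × τ / F = 26.1 × 21.36 × 21.3 / 0.45 = 26390 mg

26000 mg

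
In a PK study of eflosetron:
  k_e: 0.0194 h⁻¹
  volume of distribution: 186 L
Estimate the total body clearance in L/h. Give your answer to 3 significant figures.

3.61 L/h

CL = k × Vd = 0.0194 × 186 = 3.608 L/h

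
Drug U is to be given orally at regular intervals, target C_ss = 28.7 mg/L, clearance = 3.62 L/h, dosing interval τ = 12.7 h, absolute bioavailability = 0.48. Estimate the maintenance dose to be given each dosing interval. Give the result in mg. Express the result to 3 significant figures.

2750 mg

At steady state, F × (Dose/τ) = Css × CL.
Dose = Css × CL × τ / F = 28.7 × 3.620 × 12.7 / 0.48 = 2749 mg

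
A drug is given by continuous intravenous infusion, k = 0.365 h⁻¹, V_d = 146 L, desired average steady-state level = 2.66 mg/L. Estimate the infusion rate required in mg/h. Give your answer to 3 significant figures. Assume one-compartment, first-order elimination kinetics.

CL = k × Vd = 0.3650 × 146 = 53.29 L/h
At steady state, infusion rate R₀ = Css × CL = 2.66 × 53.29 = 141.8 mg/h

142 mg/h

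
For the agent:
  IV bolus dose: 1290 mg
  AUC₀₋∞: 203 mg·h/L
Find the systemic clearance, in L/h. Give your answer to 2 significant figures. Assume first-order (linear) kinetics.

CL = Dose / AUC = 1290 / 203 = 6.355 L/h

6.4 L/h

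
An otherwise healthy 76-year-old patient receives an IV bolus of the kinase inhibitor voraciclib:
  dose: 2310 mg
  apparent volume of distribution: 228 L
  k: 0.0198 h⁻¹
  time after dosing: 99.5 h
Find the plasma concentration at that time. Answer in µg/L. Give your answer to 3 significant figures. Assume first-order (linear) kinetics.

1410 µg/L

C₀ = Dose / Vd = 2310 / 228 = 10.13 mg/L
C = C₀ · e^(−k·t) = 10.13 × e^(−0.01980 × 99.5)
  = 10.13 × 0.1394 = 1.412 mg/L
Convert: 1.412 mg/L × 1000 = 1412 µg/L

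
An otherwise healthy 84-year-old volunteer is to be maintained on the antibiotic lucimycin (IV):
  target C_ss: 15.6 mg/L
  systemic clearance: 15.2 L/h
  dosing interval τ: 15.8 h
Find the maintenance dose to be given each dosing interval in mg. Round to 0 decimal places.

At steady state, Dose/τ = Css × CL.
Dose = Css × CL × τ = 15.6 × 15.20 × 15.8 = 3746 mg

3746 mg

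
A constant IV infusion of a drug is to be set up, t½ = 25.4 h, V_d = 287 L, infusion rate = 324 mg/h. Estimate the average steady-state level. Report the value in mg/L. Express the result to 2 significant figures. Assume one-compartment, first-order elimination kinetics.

k = ln2 / t½ = 0.693147 / 25.4 = 0.02729 h⁻¹
CL = k × Vd = 0.02729 × 287 = 7.832 L/h
At steady state Css = R₀ / CL = 324 / 7.832 = 41.37 mg/L

41 mg/L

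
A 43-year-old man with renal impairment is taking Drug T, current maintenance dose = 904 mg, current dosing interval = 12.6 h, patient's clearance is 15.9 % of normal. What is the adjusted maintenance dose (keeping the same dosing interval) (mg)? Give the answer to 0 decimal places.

144 mg

To keep the same average steady-state level, dosing rate must scale with clearance.
CL ratio = 15.9 / 100 = 0.1590
New dose (same interval) = 904 × 0.1590 = 143.7 mg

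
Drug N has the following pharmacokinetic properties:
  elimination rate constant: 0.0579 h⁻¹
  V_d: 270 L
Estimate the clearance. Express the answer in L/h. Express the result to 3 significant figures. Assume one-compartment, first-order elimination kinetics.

15.6 L/h

CL = k × Vd = 0.0579 × 270 = 15.63 L/h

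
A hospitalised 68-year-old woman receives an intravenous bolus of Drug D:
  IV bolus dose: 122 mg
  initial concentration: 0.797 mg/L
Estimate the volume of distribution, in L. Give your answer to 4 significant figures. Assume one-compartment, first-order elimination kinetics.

153.1 L

Vd = Dose / C₀ = 122.0 / 0.797 = 153.1 L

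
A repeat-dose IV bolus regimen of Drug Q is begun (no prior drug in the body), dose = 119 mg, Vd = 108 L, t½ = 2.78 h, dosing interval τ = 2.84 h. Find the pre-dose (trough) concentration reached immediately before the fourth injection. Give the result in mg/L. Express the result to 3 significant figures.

C₀ per dose = Dose / Vd = 119 / 108 = 1.102 mg/L
k = ln2 / t½ = 0.693147 / 2.78 = 0.2493 h⁻¹
Fraction remaining after one interval: r = e^(−kτ) = e^(−0.2493 × 2.84) = 0.4926
Before dose 4, 3 doses have been given (aged 1τ, 2τ, 3τ).
C_trough = C₀ × (r + r² + … + r^3) = C₀ × r(1−r^3)/(1−r)
        = 1.102 × 0.4926 × (1 − 0.1195) / (1 − 0.4926) = 0.9420 mg/L

0.942 mg/L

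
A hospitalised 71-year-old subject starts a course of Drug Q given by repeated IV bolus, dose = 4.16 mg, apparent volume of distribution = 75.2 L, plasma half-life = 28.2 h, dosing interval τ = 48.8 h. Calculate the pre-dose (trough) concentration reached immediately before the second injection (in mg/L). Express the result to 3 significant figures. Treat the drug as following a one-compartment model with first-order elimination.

C₀ per dose = Dose / Vd = 4.16 / 75.2 = 0.05532 mg/L
k = ln2 / t½ = 0.693147 / 28.2 = 0.02458 h⁻¹
Fraction remaining after one interval: r = e^(−kτ) = e^(−0.02458 × 48.8) = 0.3013
Before dose 2, 1 dose has been given (aged 1τ).
C_trough = C₀ × r = 0.05532 × 0.3013 = 0.01667 mg/L

0.0167 mg/L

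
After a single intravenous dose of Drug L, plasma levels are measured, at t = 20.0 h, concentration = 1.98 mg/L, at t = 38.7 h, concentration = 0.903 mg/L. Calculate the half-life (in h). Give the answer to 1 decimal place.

16.5 h

k = ln(C₁/C₂) / (t₂ − t₁) = ln(1.98/0.903) / (38.7 − 20.0)
  = 0.7851 / 18.70 = 0.04198 h⁻¹
t½ = ln2 / k = 0.693147 / 0.04198 = 16.51 h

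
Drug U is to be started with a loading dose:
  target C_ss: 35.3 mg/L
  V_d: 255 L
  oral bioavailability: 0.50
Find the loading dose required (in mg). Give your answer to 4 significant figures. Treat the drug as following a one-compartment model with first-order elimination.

LD = Css × Vd / F = 35.3 × 255 / 0.50 = 18000 mg

18000 mg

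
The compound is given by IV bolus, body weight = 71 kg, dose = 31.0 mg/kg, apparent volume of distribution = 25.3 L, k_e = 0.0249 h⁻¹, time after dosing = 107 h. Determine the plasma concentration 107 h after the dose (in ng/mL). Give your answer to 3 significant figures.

Total dose = 31.0 × 71 = 2201 mg
C₀ = Dose / Vd = 2201 / 25.3 = 87.00 mg/L
C = C₀ · e^(−k·t) = 87.00 × e^(−0.02490 × 107)
  = 87.00 × 0.06965 = 6.060 mg/L
Convert: 6.060 mg/L × 1000 = 6060 ng/mL

6060 ng/mL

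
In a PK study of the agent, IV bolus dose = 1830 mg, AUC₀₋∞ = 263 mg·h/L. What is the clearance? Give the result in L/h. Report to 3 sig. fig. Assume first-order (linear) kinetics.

CL = Dose / AUC = 1830 / 263 = 6.958 L/h

6.96 L/h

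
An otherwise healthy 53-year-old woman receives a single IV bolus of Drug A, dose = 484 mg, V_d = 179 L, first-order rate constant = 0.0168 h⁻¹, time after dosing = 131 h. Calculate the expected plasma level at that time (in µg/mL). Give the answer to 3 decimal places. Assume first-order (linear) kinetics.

0.299 µg/mL

C₀ = Dose / Vd = 484.0 / 179 = 2.704 mg/L
C = C₀ · e^(−k·t) = 2.704 × e^(−0.01680 × 131)
  = 2.704 × 0.1107 = 0.2993 mg/L
(0.2993 mg/L = 0.2993 µg/mL)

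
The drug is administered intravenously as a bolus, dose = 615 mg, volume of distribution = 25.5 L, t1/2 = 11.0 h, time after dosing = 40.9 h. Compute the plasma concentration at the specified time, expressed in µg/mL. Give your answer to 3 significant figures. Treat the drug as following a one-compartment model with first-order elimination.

C₀ = Dose / Vd = 615.0 / 25.5 = 24.12 mg/L
k = ln2 / t½ = 0.693147 / 11.0 = 0.06301 h⁻¹
C = C₀ · e^(−k·t) = 24.12 × e^(−0.06301 × 40.9)
  = 24.12 × 0.07599 = 1.833 mg/L
(1.833 mg/L = 1.833 µg/mL)

1.83 µg/mL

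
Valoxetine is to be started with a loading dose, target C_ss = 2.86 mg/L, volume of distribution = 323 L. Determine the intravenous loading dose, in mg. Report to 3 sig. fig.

LD = Css × Vd = 2.86 × 323 = 923.8 mg

924 mg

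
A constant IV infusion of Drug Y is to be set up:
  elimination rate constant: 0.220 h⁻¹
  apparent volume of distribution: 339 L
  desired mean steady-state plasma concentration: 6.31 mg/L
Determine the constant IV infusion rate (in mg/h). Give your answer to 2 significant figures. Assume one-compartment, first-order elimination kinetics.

470 mg/h

CL = k × Vd = 0.2200 × 339 = 74.58 L/h
At steady state, infusion rate R₀ = Css × CL = 6.31 × 74.58 = 470.6 mg/h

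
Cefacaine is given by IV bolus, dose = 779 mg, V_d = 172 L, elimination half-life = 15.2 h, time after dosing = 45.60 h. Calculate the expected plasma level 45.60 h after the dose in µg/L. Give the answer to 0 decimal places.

C₀ = Dose / Vd = 779.0 / 172 = 4.529 mg/L
k = ln2 / t½ = 0.693147 / 15.2 = 0.04560 h⁻¹
t / t½ = 45.60 / 15.2 = 3 half-lives
C = C₀ × (1/2)^3 = 4.529 × 0.1250 = 0.5661 mg/L
Convert: 0.5661 mg/L × 1000 = 566.1 µg/L

566 µg/L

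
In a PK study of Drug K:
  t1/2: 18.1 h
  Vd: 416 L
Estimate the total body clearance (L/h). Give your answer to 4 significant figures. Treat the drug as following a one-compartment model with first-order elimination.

15.93 L/h

k = ln2 / t½ = 0.693147 / 18.1 = 0.03830 h⁻¹
CL = k × Vd = 0.03830 × 416 = 15.93 L/h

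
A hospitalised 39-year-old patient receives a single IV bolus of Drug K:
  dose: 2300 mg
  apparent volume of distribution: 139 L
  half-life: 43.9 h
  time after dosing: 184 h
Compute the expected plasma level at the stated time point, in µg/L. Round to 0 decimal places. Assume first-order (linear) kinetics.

906 µg/L

C₀ = Dose / Vd = 2300 / 139 = 16.55 mg/L
k = ln2 / t½ = 0.693147 / 43.9 = 0.01579 h⁻¹
C = C₀ · e^(−k·t) = 16.55 × e^(−0.01579 × 184)
  = 16.55 × 0.05473 = 0.9058 mg/L
Convert: 0.9058 mg/L × 1000 = 905.8 µg/L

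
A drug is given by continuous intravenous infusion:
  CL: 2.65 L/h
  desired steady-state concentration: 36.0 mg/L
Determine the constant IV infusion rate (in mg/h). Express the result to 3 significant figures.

95.4 mg/h

At steady state, infusion rate R₀ = Css × CL = 36.0 × 2.650 = 95.40 mg/h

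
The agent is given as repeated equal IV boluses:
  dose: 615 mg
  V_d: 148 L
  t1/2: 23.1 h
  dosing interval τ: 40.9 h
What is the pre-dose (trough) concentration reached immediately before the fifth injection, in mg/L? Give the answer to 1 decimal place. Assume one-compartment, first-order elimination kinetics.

1.7 mg/L

C₀ per dose = Dose / Vd = 615 / 148 = 4.155 mg/L
k = ln2 / t½ = 0.693147 / 23.1 = 0.03001 h⁻¹
Fraction remaining after one interval: r = e^(−kτ) = e^(−0.03001 × 40.9) = 0.2931
Before dose 5, 4 doses have been given (aged 1τ, 2τ, 3τ, 4τ).
C_trough = C₀ × (r + r² + … + r^4) = C₀ × r(1−r^4)/(1−r)
        = 4.155 × 0.2931 × (1 − 0.007380) / (1 − 0.2931) = 1.710 mg/L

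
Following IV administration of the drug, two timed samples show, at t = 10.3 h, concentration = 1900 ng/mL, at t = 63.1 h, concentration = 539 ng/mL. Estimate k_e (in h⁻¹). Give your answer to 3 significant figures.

0.0239 h⁻¹

k = ln(C₁/C₂) / (t₂ − t₁) = ln(1900/539) / (63.1 − 10.3)
  = 1.260 / 52.80 = 0.02386 h⁻¹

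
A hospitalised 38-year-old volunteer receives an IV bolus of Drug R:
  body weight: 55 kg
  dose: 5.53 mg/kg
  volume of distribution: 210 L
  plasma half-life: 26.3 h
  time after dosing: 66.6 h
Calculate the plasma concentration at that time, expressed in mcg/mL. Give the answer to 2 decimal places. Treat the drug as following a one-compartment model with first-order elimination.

0.25 mcg/mL

Total dose = 5.53 × 55 = 304.2 mg
C₀ = Dose / Vd = 304.2 / 210 = 1.449 mg/L
k = ln2 / t½ = 0.693147 / 26.3 = 0.02636 h⁻¹
C = C₀ · e^(−k·t) = 1.449 × e^(−0.02636 × 66.6)
  = 1.449 × 0.1728 = 0.2504 mg/L
(0.2504 mg/L = 0.2504 mcg/mL)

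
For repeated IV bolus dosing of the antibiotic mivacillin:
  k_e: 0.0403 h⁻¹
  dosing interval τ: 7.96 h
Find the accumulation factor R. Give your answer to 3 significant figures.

3.64

e^(−kτ) = e^(−0.04030 × 7.96) = 0.7256
Accumulation ratio R = 1 / (1 − e^(−kτ)) = 1 / (1 − 0.7256) = 3.644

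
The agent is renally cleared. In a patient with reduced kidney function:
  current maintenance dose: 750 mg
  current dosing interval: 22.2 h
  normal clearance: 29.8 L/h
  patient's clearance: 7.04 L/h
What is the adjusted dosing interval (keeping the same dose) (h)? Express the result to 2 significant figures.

To keep the same average steady-state level, dosing rate must scale with clearance.
CL ratio = 7.04 / 29.8 = 0.2362
New interval (same dose) = 22.2 / 0.2362 = 93.99 h

94 h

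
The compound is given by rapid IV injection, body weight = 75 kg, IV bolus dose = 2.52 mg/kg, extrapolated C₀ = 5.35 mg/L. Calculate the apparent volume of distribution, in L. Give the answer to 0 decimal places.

35 L

Dose = 2.52 × 75 = 189.0 mg
Vd = Dose / C₀ = 189.0 / 5.35 = 35.33 L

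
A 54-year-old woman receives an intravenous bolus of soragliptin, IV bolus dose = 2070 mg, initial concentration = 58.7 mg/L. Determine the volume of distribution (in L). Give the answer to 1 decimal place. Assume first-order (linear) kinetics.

35.3 L

Vd = Dose / C₀ = 2070 / 58.7 = 35.26 L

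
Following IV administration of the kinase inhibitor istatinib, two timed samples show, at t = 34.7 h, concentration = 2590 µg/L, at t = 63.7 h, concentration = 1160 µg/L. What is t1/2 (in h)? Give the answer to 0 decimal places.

25 h

k = ln(C₁/C₂) / (t₂ − t₁) = ln(2590/1160) / (63.7 − 34.7)
  = 0.8032 / 29.00 = 0.02770 h⁻¹
t½ = ln2 / k = 0.693147 / 0.02770 = 25.02 h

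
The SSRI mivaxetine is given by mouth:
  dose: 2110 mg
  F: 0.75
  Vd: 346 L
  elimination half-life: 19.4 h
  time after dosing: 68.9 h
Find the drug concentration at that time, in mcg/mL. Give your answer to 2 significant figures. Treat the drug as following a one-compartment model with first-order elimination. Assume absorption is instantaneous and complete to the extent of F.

Amount reaching circulation = F × Dose = 0.75 × 2110 = 1583 mg
C₀ = F·Dose / Vd = 1583 / 346 = 4.575 mg/L
k = ln2 / t½ = 0.693147 / 19.4 = 0.03573 h⁻¹
C = C₀ · e^(−k·t) = 4.575 × e^(−0.03573 × 68.9)
  = 4.575 × 0.08528 = 0.3902 mg/L
(0.3902 mg/L = 0.3902 mcg/mL)

0.39 mcg/mL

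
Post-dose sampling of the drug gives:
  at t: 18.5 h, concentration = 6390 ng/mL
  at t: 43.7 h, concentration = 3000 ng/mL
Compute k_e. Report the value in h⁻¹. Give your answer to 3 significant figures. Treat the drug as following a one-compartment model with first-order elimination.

0.0300 h⁻¹

k = ln(C₁/C₂) / (t₂ − t₁) = ln(6390/3000) / (43.7 − 18.5)
  = 0.7561 / 25.20 = 0.03000 h⁻¹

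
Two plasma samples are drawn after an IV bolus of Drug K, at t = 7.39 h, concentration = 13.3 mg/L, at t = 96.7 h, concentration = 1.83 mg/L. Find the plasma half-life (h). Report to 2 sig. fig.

31 h

k = ln(C₁/C₂) / (t₂ − t₁) = ln(13.3/1.83) / (96.7 − 7.39)
  = 1.983 / 89.31 = 0.02220 h⁻¹
t½ = ln2 / k = 0.693147 / 0.02220 = 31.22 h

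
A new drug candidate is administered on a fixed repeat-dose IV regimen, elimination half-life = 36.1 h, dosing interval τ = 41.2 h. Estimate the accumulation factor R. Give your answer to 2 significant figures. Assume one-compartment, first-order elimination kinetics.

k = ln2 / t½ = 0.693147 / 36.1 = 0.01920 h⁻¹
e^(−kτ) = e^(−0.01920 × 41.2) = 0.4534
Accumulation ratio R = 1 / (1 − e^(−kτ)) = 1 / (1 − 0.4534) = 1.829

1.8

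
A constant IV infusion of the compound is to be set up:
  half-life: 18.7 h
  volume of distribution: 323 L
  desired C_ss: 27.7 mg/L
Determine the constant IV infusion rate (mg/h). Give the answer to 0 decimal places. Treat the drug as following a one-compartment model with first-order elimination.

332 mg/h

k = ln2 / t½ = 0.693147 / 18.7 = 0.03707 h⁻¹
CL = k × Vd = 0.03707 × 323 = 11.97 L/h
At steady state, infusion rate R₀ = Css × CL = 27.7 × 11.97 = 331.6 mg/h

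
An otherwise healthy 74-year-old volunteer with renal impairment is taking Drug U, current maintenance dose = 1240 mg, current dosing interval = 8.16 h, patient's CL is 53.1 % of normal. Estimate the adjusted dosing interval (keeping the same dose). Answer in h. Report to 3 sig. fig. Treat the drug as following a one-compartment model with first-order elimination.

15.4 h

To keep the same average steady-state level, dosing rate must scale with clearance.
CL ratio = 53.1 / 100 = 0.5310
New interval (same dose) = 8.16 / 0.5310 = 15.37 h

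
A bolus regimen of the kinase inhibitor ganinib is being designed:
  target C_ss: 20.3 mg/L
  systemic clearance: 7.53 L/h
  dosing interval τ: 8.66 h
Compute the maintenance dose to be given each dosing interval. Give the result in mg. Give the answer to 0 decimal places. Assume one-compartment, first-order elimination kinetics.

1324 mg

At steady state, Dose/τ = Css × CL.
Dose = Css × CL × τ = 20.3 × 7.530 × 8.66 = 1324 mg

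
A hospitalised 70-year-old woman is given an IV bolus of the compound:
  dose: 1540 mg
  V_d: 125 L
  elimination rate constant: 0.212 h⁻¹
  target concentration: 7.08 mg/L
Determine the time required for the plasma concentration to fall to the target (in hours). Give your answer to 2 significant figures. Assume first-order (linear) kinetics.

2.6 h

C₀ = Dose / Vd = 1540 / 125 = 12.32 mg/L
t = ln(C₀ / C) / k = ln(12.32 / 7.08) / 0.2120
  = ln(1.740) / 0.2120 = 0.5539 / 0.2120 = 2.613 h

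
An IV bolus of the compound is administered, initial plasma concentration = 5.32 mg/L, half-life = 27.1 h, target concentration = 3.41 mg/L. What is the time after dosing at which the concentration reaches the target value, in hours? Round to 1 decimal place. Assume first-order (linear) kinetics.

k = ln2 / t½ = 0.693147 / 27.1 = 0.02558 h⁻¹
t = ln(C₀ / C) / k = ln(5.320 / 3.41) / 0.02558
  = ln(1.560) / 0.02558 = 0.4447 / 0.02558 = 17.38 h

17.4 h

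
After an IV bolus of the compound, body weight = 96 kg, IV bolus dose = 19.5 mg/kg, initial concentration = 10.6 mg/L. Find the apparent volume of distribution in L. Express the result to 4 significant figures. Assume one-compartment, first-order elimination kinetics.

Dose = 19.5 × 96 = 1872 mg
Vd = Dose / C₀ = 1872 / 10.6 = 176.6 L

176.6 L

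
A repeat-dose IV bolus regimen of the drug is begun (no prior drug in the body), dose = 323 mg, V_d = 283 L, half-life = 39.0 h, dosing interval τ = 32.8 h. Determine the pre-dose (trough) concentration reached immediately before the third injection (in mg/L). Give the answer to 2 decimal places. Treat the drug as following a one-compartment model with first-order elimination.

0.99 mg/L

C₀ per dose = Dose / Vd = 323 / 283 = 1.141 mg/L
k = ln2 / t½ = 0.693147 / 39.0 = 0.01777 h⁻¹
Fraction remaining after one interval: r = e^(−kτ) = e^(−0.01777 × 32.8) = 0.5583
Before dose 3, 2 doses have been given (aged 1τ, 2τ).
C_trough = C₀ × (r + r²) = 1.141 × (0.5583 + 0.3117) = 0.9927 mg/L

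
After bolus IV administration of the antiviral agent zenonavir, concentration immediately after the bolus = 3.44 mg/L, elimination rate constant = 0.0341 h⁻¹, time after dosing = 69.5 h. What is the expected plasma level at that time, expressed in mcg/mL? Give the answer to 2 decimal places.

0.32 mcg/mL

C = C₀ · e^(−k·t) = 3.440 × e^(−0.03410 × 69.5)
  = 3.440 × 0.09349 = 0.3216 mg/L
(0.3216 mg/L = 0.3216 mcg/mL)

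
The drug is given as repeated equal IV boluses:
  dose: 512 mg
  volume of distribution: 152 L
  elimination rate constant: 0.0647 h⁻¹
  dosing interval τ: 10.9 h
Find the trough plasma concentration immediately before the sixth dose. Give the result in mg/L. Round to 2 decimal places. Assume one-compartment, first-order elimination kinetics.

C₀ per dose = Dose / Vd = 512 / 152 = 3.368 mg/L
Fraction remaining after one interval: r = e^(−kτ) = e^(−0.06470 × 10.9) = 0.4940
Before dose 6, 5 doses have been given (aged 1τ, 2τ, 3τ, 4τ, 5τ).
C_trough = C₀ × (r + r² + … + r^5) = C₀ × r(1−r^5)/(1−r)
        = 3.368 × 0.4940 × (1 − 0.02942) / (1 − 0.4940) = 3.191 mg/L

3.19 mg/L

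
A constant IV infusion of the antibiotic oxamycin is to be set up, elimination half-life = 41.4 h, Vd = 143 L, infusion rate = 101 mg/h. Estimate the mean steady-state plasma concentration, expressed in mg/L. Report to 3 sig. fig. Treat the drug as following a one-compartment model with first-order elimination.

k = ln2 / t½ = 0.693147 / 41.4 = 0.01674 h⁻¹
CL = k × Vd = 0.01674 × 143 = 2.394 L/h
At steady state Css = R₀ / CL = 101 / 2.394 = 42.19 mg/L

42.2 mg/L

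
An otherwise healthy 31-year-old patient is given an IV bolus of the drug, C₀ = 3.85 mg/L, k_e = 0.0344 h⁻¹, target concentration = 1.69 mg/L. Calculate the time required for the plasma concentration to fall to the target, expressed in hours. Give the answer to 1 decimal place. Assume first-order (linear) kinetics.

23.9 h

t = ln(C₀ / C) / k = ln(3.850 / 1.69) / 0.03440
  = ln(2.278) / 0.03440 = 0.8233 / 0.03440 = 23.93 h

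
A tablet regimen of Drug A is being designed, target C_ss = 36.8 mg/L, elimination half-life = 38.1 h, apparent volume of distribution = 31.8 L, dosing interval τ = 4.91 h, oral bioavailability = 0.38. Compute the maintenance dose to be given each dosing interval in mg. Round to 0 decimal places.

275 mg

k = ln2 / t½ = 0.693147 / 38.1 = 0.01819 h⁻¹
CL = k × Vd = 0.01819 × 31.8 = 0.5784 L/h
At steady state, F × (Dose/τ) = Css × CL.
Dose = Css × CL × τ / F = 36.8 × 0.5784 × 4.91 / 0.38 = 275.0 mg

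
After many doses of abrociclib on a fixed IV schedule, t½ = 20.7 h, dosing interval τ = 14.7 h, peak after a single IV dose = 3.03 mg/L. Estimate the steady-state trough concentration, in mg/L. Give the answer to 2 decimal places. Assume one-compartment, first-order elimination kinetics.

k = ln2 / t½ = 0.693147 / 20.7 = 0.03349 h⁻¹
e^(−kτ) = e^(−0.03349 × 14.7) = 0.6112
Accumulation ratio R = 1 / (1 − e^(−kτ)) = 1 / (1 − 0.6112) = 2.572
Steady-state trough = C₀ × R × e^(−kτ) = 3.03 × 2.572 × 0.6112 = 4.763 mg/L

4.76 mg/L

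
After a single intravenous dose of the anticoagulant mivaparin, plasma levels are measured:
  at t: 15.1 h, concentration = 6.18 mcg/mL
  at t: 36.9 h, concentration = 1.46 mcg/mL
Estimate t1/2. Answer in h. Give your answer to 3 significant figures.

10.5 h

k = ln(C₁/C₂) / (t₂ − t₁) = ln(6.18/1.46) / (36.9 − 15.1)
  = 1.443 / 21.80 = 0.06619 h⁻¹
t½ = ln2 / k = 0.693147 / 0.06619 = 10.47 h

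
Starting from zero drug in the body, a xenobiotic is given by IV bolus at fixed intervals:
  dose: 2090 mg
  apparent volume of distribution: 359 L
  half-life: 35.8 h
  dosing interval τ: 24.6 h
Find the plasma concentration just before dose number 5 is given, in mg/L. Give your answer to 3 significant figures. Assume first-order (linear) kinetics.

8.12 mg/L

C₀ per dose = Dose / Vd = 2090 / 359 = 5.822 mg/L
k = ln2 / t½ = 0.693147 / 35.8 = 0.01936 h⁻¹
Fraction remaining after one interval: r = e^(−kτ) = e^(−0.01936 × 24.6) = 0.6211
Before dose 5, 4 doses have been given (aged 1τ, 2τ, 3τ, 4τ).
C_trough = C₀ × (r + r² + … + r^4) = C₀ × r(1−r^4)/(1−r)
        = 5.822 × 0.6211 × (1 − 0.1488) / (1 − 0.6211) = 8.123 mg/L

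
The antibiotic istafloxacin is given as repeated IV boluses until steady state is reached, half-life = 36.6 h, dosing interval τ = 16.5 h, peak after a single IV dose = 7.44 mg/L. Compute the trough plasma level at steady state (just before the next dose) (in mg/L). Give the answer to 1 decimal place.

20.3 mg/L

k = ln2 / t½ = 0.693147 / 36.6 = 0.01894 h⁻¹
e^(−kτ) = e^(−0.01894 × 16.5) = 0.7316
Accumulation ratio R = 1 / (1 − e^(−kτ)) = 1 / (1 − 0.7316) = 3.726
Steady-state trough = C₀ × R × e^(−kτ) = 7.44 × 3.726 × 0.7316 = 20.28 mg/L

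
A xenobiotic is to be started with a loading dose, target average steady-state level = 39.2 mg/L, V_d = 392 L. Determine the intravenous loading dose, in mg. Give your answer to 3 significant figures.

LD = Css × Vd = 39.2 × 392 = 15370 mg

15400 mg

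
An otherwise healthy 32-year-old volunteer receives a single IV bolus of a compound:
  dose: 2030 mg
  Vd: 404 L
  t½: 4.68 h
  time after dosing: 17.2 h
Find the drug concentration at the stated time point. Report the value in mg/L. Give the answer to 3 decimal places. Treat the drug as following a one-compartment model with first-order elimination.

C₀ = Dose / Vd = 2030 / 404 = 5.025 mg/L
k = ln2 / t½ = 0.693147 / 4.68 = 0.1481 h⁻¹
C = C₀ · e^(−k·t) = 5.025 × e^(−0.1481 × 17.2)
  = 5.025 × 0.07829 = 0.3934 mg/L

0.393 mg/L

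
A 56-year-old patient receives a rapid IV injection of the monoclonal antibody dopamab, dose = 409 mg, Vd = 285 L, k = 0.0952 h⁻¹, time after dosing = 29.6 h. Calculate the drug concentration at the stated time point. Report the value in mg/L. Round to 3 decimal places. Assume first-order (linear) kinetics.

C₀ = Dose / Vd = 409.0 / 285 = 1.435 mg/L
C = C₀ · e^(−k·t) = 1.435 × e^(−0.09520 × 29.6)
  = 1.435 × 0.05973 = 0.08571 mg/L

0.086 mg/L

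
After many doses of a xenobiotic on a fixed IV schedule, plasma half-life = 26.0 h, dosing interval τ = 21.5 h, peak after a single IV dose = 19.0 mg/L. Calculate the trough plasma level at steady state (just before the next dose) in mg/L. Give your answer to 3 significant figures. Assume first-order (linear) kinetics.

24.6 mg/L

k = ln2 / t½ = 0.693147 / 26.0 = 0.02666 h⁻¹
e^(−kτ) = e^(−0.02666 × 21.5) = 0.5637
Accumulation ratio R = 1 / (1 − e^(−kτ)) = 1 / (1 − 0.5637) = 2.292
Steady-state trough = C₀ × R × e^(−kτ) = 19.0 × 2.292 × 0.5637 = 24.55 mg/L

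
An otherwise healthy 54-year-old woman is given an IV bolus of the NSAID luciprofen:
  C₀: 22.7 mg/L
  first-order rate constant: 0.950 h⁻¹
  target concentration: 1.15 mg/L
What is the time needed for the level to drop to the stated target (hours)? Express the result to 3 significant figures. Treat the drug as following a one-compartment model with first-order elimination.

3.14 h

t = ln(C₀ / C) / k = ln(22.70 / 1.15) / 0.9500
  = ln(19.74) / 0.9500 = 2.983 / 0.9500 = 3.140 h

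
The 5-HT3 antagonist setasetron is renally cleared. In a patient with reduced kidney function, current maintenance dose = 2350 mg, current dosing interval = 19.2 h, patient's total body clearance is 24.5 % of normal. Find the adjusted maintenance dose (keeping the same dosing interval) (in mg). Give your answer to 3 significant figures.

To keep the same average steady-state level, dosing rate must scale with clearance.
CL ratio = 24.5 / 100 = 0.2450
New dose (same interval) = 2350 × 0.2450 = 575.8 mg

576 mg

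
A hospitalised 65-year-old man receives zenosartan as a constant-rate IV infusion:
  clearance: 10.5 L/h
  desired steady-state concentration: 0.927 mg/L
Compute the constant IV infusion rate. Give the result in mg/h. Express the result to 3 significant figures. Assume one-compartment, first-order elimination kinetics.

9.73 mg/h

At steady state, infusion rate R₀ = Css × CL = 0.927 × 10.50 = 9.734 mg/h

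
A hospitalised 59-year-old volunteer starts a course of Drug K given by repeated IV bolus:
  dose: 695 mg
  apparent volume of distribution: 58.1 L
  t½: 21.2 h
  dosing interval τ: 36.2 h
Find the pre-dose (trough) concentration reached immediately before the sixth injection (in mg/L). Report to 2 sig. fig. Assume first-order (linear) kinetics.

C₀ per dose = Dose / Vd = 695 / 58.1 = 11.96 mg/L
k = ln2 / t½ = 0.693147 / 21.2 = 0.03270 h⁻¹
Fraction remaining after one interval: r = e^(−kτ) = e^(−0.03270 × 36.2) = 0.3061
Before dose 6, 5 doses have been given (aged 1τ, 2τ, 3τ, 4τ, 5τ).
C_trough = C₀ × (r + r² + … + r^5) = C₀ × r(1−r^5)/(1−r)
        = 11.96 × 0.3061 × (1 − 0.002687) / (1 − 0.3061) = 5.262 mg/L

5.3 mg/L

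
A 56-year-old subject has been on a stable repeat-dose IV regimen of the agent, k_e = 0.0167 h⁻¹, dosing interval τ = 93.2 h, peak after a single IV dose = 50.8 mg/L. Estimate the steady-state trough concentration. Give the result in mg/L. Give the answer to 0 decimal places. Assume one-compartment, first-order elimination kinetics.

e^(−kτ) = e^(−0.01670 × 93.2) = 0.2109
Accumulation ratio R = 1 / (1 − e^(−kτ)) = 1 / (1 − 0.2109) = 1.267
Steady-state trough = C₀ × R × e^(−kτ) = 50.8 × 1.267 × 0.2109 = 13.57 mg/L

14 mg/L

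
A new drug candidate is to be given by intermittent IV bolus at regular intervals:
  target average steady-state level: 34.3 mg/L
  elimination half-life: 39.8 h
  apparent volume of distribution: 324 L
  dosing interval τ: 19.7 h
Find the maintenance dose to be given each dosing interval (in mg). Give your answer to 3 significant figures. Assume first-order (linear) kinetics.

k = ln2 / t½ = 0.693147 / 39.8 = 0.01742 h⁻¹
CL = k × Vd = 0.01742 × 324 = 5.644 L/h
At steady state, Dose/τ = Css × CL.
Dose = Css × CL × τ = 34.3 × 5.644 × 19.7 = 3814 mg

3810 mg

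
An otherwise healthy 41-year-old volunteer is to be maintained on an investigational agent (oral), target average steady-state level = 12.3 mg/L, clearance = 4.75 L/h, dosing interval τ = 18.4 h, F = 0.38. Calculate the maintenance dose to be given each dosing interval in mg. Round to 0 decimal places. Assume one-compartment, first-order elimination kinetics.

At steady state, F × (Dose/τ) = Css × CL.
Dose = Css × CL × τ / F = 12.3 × 4.750 × 18.4 / 0.38 = 2829 mg

2829 mg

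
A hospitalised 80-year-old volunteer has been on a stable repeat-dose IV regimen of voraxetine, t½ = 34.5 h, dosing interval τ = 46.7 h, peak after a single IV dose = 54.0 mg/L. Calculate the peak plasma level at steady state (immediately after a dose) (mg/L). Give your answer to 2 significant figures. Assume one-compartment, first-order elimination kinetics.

89 mg/L

k = ln2 / t½ = 0.693147 / 34.5 = 0.02009 h⁻¹
e^(−kτ) = e^(−0.02009 × 46.7) = 0.3913
Accumulation ratio R = 1 / (1 − e^(−kτ)) = 1 / (1 − 0.3913) = 1.643
Steady-state peak = C₀ × R = 54.0 × 1.643 = 88.72 mg/L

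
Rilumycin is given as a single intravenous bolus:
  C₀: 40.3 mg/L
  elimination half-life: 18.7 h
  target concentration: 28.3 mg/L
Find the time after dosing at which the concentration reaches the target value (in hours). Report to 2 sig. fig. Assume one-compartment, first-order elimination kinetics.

9.5 h

k = ln2 / t½ = 0.693147 / 18.7 = 0.03707 h⁻¹
t = ln(C₀ / C) / k = ln(40.30 / 28.3) / 0.03707
  = ln(1.424) / 0.03707 = 0.3535 / 0.03707 = 9.536 h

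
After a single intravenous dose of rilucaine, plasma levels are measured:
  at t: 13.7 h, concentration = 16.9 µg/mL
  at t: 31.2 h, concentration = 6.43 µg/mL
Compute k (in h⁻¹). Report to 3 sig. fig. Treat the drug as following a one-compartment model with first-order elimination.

0.0552 h⁻¹

k = ln(C₁/C₂) / (t₂ − t₁) = ln(16.9/6.43) / (31.2 − 13.7)
  = 0.9663 / 17.50 = 0.05522 h⁻¹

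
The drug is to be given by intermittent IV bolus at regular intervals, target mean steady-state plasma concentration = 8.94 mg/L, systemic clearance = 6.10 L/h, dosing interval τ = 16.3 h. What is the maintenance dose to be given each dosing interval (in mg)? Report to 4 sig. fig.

888.9 mg

At steady state, Dose/τ = Css × CL.
Dose = Css × CL × τ = 8.94 × 6.100 × 16.3 = 888.9 mg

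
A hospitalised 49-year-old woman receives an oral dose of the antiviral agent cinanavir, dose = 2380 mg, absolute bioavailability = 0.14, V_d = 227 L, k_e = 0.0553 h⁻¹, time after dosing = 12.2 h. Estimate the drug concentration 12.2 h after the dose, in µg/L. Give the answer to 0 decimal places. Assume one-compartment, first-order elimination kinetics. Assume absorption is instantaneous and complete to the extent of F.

748 µg/L

Amount reaching circulation = F × Dose = 0.14 × 2380 = 333.2 mg
C₀ = F·Dose / Vd = 333.2 / 227 = 1.468 mg/L
C = C₀ · e^(−k·t) = 1.468 × e^(−0.05530 × 12.2)
  = 1.468 × 0.5093 = 0.7477 mg/L
Convert: 0.7477 mg/L × 1000 = 747.7 µg/L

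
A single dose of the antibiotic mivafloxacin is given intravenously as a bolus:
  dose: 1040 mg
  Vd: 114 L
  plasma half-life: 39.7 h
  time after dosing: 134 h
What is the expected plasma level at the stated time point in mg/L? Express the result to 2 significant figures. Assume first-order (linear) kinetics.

C₀ = Dose / Vd = 1040 / 114 = 9.123 mg/L
k = ln2 / t½ = 0.693147 / 39.7 = 0.01746 h⁻¹
C = C₀ · e^(−k·t) = 9.123 × e^(−0.01746 × 134)
  = 9.123 × 0.09636 = 0.8791 mg/L

0.88 mg/L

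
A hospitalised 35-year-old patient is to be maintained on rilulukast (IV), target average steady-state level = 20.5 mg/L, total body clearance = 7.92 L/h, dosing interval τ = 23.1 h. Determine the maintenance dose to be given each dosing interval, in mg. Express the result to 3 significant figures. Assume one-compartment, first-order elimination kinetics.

3750 mg

At steady state, Dose/τ = Css × CL.
Dose = Css × CL × τ = 20.5 × 7.920 × 23.1 = 3751 mg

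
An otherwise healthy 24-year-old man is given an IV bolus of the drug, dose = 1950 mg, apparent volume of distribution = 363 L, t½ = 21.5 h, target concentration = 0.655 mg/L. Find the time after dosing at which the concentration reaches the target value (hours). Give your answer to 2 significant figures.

65 h

C₀ = Dose / Vd = 1950 / 363 = 5.372 mg/L
k = ln2 / t½ = 0.693147 / 21.5 = 0.03224 h⁻¹
t = ln(C₀ / C) / k = ln(5.372 / 0.655) / 0.03224
  = ln(8.202) / 0.03224 = 2.104 / 0.03224 = 65.26 h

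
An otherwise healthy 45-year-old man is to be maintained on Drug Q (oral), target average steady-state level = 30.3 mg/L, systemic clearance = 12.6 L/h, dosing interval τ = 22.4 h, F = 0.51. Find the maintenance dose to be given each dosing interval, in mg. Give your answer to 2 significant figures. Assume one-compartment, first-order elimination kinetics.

At steady state, F × (Dose/τ) = Css × CL.
Dose = Css × CL × τ / F = 30.3 × 12.60 × 22.4 / 0.51 = 16770 mg

17000 mg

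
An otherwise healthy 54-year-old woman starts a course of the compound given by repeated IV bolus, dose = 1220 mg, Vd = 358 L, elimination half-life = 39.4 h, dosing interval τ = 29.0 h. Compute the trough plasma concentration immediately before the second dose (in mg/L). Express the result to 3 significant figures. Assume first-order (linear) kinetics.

C₀ per dose = Dose / Vd = 1220 / 358 = 3.408 mg/L
k = ln2 / t½ = 0.693147 / 39.4 = 0.01759 h⁻¹
Fraction remaining after one interval: r = e^(−kτ) = e^(−0.01759 × 29.0) = 0.6004
Before dose 2, 1 dose has been given (aged 1τ).
C_trough = C₀ × r = 3.408 × 0.6004 = 2.046 mg/L

2.05 mg/L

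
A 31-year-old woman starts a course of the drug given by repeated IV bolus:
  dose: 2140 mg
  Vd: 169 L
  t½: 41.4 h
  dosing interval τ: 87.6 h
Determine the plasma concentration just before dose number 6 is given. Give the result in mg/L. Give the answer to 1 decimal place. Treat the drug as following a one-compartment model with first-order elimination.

3.8 mg/L

C₀ per dose = Dose / Vd = 2140 / 169 = 12.66 mg/L
k = ln2 / t½ = 0.693147 / 41.4 = 0.01674 h⁻¹
Fraction remaining after one interval: r = e^(−kτ) = e^(−0.01674 × 87.6) = 0.2307
Before dose 6, 5 doses have been given (aged 1τ, 2τ, 3τ, 4τ, 5τ).
C_trough = C₀ × (r + r² + … + r^5) = C₀ × r(1−r^5)/(1−r)
        = 12.66 × 0.2307 × (1 − 0.0006535) / (1 − 0.2307) = 3.794 mg/L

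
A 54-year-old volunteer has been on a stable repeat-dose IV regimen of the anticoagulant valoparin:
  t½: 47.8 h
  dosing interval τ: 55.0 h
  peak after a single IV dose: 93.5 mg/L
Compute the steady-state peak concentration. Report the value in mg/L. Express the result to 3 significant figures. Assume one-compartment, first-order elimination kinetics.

k = ln2 / t½ = 0.693147 / 47.8 = 0.01450 h⁻¹
e^(−kτ) = e^(−0.01450 × 55.0) = 0.4505
Accumulation ratio R = 1 / (1 − e^(−kτ)) = 1 / (1 − 0.4505) = 1.820
Steady-state peak = C₀ × R = 93.5 × 1.820 = 170.2 mg/L

170 mg/L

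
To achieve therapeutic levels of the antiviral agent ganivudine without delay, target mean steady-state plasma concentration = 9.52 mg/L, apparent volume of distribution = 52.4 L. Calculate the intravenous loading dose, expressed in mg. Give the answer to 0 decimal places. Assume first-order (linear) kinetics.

499 mg

LD = Css × Vd = 9.52 × 52.4 = 498.8 mg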